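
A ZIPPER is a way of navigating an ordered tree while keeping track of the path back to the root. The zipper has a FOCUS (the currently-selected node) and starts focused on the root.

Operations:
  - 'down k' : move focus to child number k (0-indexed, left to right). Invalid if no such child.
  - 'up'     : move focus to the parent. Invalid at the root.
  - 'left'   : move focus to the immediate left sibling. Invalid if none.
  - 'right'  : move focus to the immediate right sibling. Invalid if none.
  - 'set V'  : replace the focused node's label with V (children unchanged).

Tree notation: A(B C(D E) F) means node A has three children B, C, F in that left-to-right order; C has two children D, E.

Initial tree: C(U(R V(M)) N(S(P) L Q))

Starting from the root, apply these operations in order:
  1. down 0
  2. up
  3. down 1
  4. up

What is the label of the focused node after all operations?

Answer: C

Derivation:
Step 1 (down 0): focus=U path=0 depth=1 children=['R', 'V'] left=[] right=['N'] parent=C
Step 2 (up): focus=C path=root depth=0 children=['U', 'N'] (at root)
Step 3 (down 1): focus=N path=1 depth=1 children=['S', 'L', 'Q'] left=['U'] right=[] parent=C
Step 4 (up): focus=C path=root depth=0 children=['U', 'N'] (at root)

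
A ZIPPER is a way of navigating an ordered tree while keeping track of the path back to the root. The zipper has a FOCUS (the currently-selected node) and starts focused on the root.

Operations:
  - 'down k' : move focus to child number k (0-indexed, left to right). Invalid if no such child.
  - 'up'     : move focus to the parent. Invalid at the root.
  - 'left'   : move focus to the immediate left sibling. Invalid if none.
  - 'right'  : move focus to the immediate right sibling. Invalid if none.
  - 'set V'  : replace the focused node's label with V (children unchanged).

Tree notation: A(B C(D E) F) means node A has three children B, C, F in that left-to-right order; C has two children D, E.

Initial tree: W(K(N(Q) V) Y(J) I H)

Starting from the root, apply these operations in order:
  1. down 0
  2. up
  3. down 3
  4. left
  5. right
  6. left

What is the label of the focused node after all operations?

Answer: I

Derivation:
Step 1 (down 0): focus=K path=0 depth=1 children=['N', 'V'] left=[] right=['Y', 'I', 'H'] parent=W
Step 2 (up): focus=W path=root depth=0 children=['K', 'Y', 'I', 'H'] (at root)
Step 3 (down 3): focus=H path=3 depth=1 children=[] left=['K', 'Y', 'I'] right=[] parent=W
Step 4 (left): focus=I path=2 depth=1 children=[] left=['K', 'Y'] right=['H'] parent=W
Step 5 (right): focus=H path=3 depth=1 children=[] left=['K', 'Y', 'I'] right=[] parent=W
Step 6 (left): focus=I path=2 depth=1 children=[] left=['K', 'Y'] right=['H'] parent=W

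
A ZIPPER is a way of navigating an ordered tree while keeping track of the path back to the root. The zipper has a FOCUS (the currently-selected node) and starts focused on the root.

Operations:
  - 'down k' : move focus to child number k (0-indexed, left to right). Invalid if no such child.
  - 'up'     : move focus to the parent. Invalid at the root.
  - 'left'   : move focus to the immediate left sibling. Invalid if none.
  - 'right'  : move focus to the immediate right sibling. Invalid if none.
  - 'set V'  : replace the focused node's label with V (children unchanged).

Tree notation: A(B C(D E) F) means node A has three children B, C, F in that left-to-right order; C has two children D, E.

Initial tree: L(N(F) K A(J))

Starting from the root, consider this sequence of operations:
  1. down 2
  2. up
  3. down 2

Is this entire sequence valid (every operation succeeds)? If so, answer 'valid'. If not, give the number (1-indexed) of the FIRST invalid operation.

Answer: valid

Derivation:
Step 1 (down 2): focus=A path=2 depth=1 children=['J'] left=['N', 'K'] right=[] parent=L
Step 2 (up): focus=L path=root depth=0 children=['N', 'K', 'A'] (at root)
Step 3 (down 2): focus=A path=2 depth=1 children=['J'] left=['N', 'K'] right=[] parent=L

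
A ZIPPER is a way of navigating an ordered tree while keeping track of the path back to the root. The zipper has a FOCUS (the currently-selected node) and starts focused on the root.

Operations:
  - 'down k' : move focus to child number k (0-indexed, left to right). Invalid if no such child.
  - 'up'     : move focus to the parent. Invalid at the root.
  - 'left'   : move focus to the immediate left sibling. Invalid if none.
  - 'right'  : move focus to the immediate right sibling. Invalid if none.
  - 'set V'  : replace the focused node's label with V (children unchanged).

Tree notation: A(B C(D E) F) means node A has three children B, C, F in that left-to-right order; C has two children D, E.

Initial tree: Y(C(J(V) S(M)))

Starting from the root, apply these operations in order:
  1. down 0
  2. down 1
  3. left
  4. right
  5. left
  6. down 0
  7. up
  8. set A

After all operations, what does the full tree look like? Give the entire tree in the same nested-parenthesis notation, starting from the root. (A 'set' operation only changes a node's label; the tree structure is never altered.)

Answer: Y(C(A(V) S(M)))

Derivation:
Step 1 (down 0): focus=C path=0 depth=1 children=['J', 'S'] left=[] right=[] parent=Y
Step 2 (down 1): focus=S path=0/1 depth=2 children=['M'] left=['J'] right=[] parent=C
Step 3 (left): focus=J path=0/0 depth=2 children=['V'] left=[] right=['S'] parent=C
Step 4 (right): focus=S path=0/1 depth=2 children=['M'] left=['J'] right=[] parent=C
Step 5 (left): focus=J path=0/0 depth=2 children=['V'] left=[] right=['S'] parent=C
Step 6 (down 0): focus=V path=0/0/0 depth=3 children=[] left=[] right=[] parent=J
Step 7 (up): focus=J path=0/0 depth=2 children=['V'] left=[] right=['S'] parent=C
Step 8 (set A): focus=A path=0/0 depth=2 children=['V'] left=[] right=['S'] parent=C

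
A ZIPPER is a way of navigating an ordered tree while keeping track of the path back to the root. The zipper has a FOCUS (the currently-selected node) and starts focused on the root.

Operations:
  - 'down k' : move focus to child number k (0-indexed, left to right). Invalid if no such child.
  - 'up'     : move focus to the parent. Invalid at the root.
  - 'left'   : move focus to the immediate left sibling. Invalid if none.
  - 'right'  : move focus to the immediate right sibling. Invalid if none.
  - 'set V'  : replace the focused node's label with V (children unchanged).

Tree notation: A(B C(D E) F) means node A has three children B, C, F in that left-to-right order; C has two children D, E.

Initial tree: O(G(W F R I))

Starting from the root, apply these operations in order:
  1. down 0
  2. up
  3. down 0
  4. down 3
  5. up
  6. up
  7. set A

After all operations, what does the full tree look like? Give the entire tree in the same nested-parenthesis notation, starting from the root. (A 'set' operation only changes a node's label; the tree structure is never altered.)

Step 1 (down 0): focus=G path=0 depth=1 children=['W', 'F', 'R', 'I'] left=[] right=[] parent=O
Step 2 (up): focus=O path=root depth=0 children=['G'] (at root)
Step 3 (down 0): focus=G path=0 depth=1 children=['W', 'F', 'R', 'I'] left=[] right=[] parent=O
Step 4 (down 3): focus=I path=0/3 depth=2 children=[] left=['W', 'F', 'R'] right=[] parent=G
Step 5 (up): focus=G path=0 depth=1 children=['W', 'F', 'R', 'I'] left=[] right=[] parent=O
Step 6 (up): focus=O path=root depth=0 children=['G'] (at root)
Step 7 (set A): focus=A path=root depth=0 children=['G'] (at root)

Answer: A(G(W F R I))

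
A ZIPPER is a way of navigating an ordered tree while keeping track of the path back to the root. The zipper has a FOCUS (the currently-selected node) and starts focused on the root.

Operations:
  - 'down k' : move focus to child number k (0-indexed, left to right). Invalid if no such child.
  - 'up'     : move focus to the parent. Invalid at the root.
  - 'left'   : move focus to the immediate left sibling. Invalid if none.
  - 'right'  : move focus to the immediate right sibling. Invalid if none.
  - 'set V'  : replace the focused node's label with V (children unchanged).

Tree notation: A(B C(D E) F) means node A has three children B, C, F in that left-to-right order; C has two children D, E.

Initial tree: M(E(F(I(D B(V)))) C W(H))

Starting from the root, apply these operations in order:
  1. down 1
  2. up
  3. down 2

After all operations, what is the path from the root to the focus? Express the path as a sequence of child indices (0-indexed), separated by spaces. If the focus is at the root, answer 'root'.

Step 1 (down 1): focus=C path=1 depth=1 children=[] left=['E'] right=['W'] parent=M
Step 2 (up): focus=M path=root depth=0 children=['E', 'C', 'W'] (at root)
Step 3 (down 2): focus=W path=2 depth=1 children=['H'] left=['E', 'C'] right=[] parent=M

Answer: 2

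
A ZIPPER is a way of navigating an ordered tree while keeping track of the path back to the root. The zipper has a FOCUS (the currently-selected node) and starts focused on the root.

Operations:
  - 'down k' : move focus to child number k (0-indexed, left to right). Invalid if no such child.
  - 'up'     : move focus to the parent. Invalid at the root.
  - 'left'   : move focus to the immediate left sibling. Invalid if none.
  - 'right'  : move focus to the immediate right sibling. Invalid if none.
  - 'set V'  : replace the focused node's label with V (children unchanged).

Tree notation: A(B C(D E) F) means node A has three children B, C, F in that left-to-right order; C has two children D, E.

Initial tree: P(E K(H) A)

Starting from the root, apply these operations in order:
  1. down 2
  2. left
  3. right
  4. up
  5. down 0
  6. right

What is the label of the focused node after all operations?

Answer: K

Derivation:
Step 1 (down 2): focus=A path=2 depth=1 children=[] left=['E', 'K'] right=[] parent=P
Step 2 (left): focus=K path=1 depth=1 children=['H'] left=['E'] right=['A'] parent=P
Step 3 (right): focus=A path=2 depth=1 children=[] left=['E', 'K'] right=[] parent=P
Step 4 (up): focus=P path=root depth=0 children=['E', 'K', 'A'] (at root)
Step 5 (down 0): focus=E path=0 depth=1 children=[] left=[] right=['K', 'A'] parent=P
Step 6 (right): focus=K path=1 depth=1 children=['H'] left=['E'] right=['A'] parent=P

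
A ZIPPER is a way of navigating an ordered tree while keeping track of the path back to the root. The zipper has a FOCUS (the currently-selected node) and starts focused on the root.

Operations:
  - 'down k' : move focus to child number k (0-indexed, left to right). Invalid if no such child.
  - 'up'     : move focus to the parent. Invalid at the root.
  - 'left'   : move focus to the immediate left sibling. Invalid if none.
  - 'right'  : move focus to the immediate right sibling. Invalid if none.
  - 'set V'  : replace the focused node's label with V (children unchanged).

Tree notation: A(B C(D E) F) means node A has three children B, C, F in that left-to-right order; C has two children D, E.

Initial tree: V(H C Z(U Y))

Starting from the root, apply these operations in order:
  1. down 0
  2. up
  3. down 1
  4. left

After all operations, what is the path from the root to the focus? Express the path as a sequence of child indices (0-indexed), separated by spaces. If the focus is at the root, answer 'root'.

Answer: 0

Derivation:
Step 1 (down 0): focus=H path=0 depth=1 children=[] left=[] right=['C', 'Z'] parent=V
Step 2 (up): focus=V path=root depth=0 children=['H', 'C', 'Z'] (at root)
Step 3 (down 1): focus=C path=1 depth=1 children=[] left=['H'] right=['Z'] parent=V
Step 4 (left): focus=H path=0 depth=1 children=[] left=[] right=['C', 'Z'] parent=V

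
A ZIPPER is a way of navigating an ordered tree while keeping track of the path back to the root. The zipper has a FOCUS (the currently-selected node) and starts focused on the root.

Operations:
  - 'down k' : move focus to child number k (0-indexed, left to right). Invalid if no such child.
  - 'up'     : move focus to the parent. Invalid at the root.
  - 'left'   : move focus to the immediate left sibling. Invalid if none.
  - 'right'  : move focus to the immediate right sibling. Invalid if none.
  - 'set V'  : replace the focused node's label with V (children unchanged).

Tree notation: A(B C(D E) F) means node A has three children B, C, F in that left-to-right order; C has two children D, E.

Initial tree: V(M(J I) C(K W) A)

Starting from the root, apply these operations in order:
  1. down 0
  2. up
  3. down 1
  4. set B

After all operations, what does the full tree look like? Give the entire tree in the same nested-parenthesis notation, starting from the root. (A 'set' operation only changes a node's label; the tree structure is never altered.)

Step 1 (down 0): focus=M path=0 depth=1 children=['J', 'I'] left=[] right=['C', 'A'] parent=V
Step 2 (up): focus=V path=root depth=0 children=['M', 'C', 'A'] (at root)
Step 3 (down 1): focus=C path=1 depth=1 children=['K', 'W'] left=['M'] right=['A'] parent=V
Step 4 (set B): focus=B path=1 depth=1 children=['K', 'W'] left=['M'] right=['A'] parent=V

Answer: V(M(J I) B(K W) A)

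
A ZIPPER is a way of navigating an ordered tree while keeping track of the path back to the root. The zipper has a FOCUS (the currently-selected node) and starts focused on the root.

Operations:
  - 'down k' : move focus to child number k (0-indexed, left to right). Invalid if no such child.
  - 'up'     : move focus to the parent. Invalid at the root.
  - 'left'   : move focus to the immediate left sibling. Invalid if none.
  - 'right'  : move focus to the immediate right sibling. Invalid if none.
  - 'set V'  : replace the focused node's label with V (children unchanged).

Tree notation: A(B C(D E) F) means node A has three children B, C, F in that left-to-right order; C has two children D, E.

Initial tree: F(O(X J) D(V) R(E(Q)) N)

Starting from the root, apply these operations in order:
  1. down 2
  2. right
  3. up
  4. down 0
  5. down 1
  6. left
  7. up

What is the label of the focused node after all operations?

Answer: O

Derivation:
Step 1 (down 2): focus=R path=2 depth=1 children=['E'] left=['O', 'D'] right=['N'] parent=F
Step 2 (right): focus=N path=3 depth=1 children=[] left=['O', 'D', 'R'] right=[] parent=F
Step 3 (up): focus=F path=root depth=0 children=['O', 'D', 'R', 'N'] (at root)
Step 4 (down 0): focus=O path=0 depth=1 children=['X', 'J'] left=[] right=['D', 'R', 'N'] parent=F
Step 5 (down 1): focus=J path=0/1 depth=2 children=[] left=['X'] right=[] parent=O
Step 6 (left): focus=X path=0/0 depth=2 children=[] left=[] right=['J'] parent=O
Step 7 (up): focus=O path=0 depth=1 children=['X', 'J'] left=[] right=['D', 'R', 'N'] parent=F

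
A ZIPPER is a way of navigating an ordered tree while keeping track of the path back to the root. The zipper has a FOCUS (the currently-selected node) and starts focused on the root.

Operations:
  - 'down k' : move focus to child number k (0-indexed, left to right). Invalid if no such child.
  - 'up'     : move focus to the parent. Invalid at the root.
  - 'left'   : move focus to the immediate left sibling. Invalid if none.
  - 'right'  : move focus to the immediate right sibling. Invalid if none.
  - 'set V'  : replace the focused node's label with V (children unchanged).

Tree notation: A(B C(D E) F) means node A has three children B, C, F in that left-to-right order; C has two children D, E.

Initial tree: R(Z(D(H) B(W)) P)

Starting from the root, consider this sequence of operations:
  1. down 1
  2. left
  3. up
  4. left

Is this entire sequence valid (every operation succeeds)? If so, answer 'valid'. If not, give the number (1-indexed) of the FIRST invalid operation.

Step 1 (down 1): focus=P path=1 depth=1 children=[] left=['Z'] right=[] parent=R
Step 2 (left): focus=Z path=0 depth=1 children=['D', 'B'] left=[] right=['P'] parent=R
Step 3 (up): focus=R path=root depth=0 children=['Z', 'P'] (at root)
Step 4 (left): INVALID

Answer: 4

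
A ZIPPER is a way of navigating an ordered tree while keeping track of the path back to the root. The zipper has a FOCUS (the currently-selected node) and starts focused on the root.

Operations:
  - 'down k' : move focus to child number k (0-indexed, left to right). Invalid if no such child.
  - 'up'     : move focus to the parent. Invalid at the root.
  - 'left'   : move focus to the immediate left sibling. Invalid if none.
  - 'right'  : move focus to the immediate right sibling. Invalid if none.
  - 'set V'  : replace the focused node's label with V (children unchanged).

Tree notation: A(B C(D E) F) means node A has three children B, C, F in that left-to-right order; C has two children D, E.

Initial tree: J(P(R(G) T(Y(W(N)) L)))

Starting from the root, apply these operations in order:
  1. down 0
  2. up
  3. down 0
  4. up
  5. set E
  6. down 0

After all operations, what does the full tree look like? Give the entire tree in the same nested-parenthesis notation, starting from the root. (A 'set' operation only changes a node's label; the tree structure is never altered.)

Step 1 (down 0): focus=P path=0 depth=1 children=['R', 'T'] left=[] right=[] parent=J
Step 2 (up): focus=J path=root depth=0 children=['P'] (at root)
Step 3 (down 0): focus=P path=0 depth=1 children=['R', 'T'] left=[] right=[] parent=J
Step 4 (up): focus=J path=root depth=0 children=['P'] (at root)
Step 5 (set E): focus=E path=root depth=0 children=['P'] (at root)
Step 6 (down 0): focus=P path=0 depth=1 children=['R', 'T'] left=[] right=[] parent=E

Answer: E(P(R(G) T(Y(W(N)) L)))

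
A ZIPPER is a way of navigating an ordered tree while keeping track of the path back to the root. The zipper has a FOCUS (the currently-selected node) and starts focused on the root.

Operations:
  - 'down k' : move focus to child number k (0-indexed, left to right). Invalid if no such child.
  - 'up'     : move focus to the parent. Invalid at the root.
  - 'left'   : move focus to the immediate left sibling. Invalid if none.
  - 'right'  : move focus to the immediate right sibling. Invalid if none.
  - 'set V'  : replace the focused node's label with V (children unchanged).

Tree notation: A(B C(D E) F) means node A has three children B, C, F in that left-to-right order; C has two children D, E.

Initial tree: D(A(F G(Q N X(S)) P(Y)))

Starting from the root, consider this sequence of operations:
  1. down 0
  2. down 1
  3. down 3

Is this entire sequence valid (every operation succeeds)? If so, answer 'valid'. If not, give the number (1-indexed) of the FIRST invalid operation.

Answer: 3

Derivation:
Step 1 (down 0): focus=A path=0 depth=1 children=['F', 'G', 'P'] left=[] right=[] parent=D
Step 2 (down 1): focus=G path=0/1 depth=2 children=['Q', 'N', 'X'] left=['F'] right=['P'] parent=A
Step 3 (down 3): INVALID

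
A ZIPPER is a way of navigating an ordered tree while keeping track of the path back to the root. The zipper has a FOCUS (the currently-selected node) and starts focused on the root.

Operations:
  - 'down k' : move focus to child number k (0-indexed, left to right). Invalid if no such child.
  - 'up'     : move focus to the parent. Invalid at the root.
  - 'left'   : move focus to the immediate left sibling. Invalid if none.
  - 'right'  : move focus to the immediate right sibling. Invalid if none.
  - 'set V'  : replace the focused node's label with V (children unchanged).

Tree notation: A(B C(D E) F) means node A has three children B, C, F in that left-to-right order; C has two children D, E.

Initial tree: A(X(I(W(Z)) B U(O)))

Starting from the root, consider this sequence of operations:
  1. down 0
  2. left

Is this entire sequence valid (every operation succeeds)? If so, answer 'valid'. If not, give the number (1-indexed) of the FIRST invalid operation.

Step 1 (down 0): focus=X path=0 depth=1 children=['I', 'B', 'U'] left=[] right=[] parent=A
Step 2 (left): INVALID

Answer: 2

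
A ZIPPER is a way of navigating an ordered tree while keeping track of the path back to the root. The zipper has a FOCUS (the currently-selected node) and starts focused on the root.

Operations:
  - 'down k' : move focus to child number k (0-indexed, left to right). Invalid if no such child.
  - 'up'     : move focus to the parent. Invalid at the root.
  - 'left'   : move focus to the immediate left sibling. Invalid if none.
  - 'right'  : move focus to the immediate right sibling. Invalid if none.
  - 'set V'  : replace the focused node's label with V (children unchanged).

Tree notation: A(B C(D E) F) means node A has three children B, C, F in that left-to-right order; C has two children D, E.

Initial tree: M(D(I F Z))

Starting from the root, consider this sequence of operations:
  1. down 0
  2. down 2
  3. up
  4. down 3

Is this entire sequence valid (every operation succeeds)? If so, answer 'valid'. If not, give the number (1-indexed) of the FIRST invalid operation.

Answer: 4

Derivation:
Step 1 (down 0): focus=D path=0 depth=1 children=['I', 'F', 'Z'] left=[] right=[] parent=M
Step 2 (down 2): focus=Z path=0/2 depth=2 children=[] left=['I', 'F'] right=[] parent=D
Step 3 (up): focus=D path=0 depth=1 children=['I', 'F', 'Z'] left=[] right=[] parent=M
Step 4 (down 3): INVALID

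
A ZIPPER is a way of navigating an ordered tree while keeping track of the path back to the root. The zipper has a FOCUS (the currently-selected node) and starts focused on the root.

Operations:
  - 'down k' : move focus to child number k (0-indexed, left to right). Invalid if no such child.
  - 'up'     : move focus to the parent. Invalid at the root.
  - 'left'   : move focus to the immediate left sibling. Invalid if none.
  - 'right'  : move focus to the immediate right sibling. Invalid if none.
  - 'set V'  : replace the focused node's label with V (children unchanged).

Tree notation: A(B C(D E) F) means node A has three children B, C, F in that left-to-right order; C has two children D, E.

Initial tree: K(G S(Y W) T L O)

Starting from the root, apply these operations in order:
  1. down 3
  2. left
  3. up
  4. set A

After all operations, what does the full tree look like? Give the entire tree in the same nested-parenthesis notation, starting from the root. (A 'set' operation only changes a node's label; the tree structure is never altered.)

Answer: A(G S(Y W) T L O)

Derivation:
Step 1 (down 3): focus=L path=3 depth=1 children=[] left=['G', 'S', 'T'] right=['O'] parent=K
Step 2 (left): focus=T path=2 depth=1 children=[] left=['G', 'S'] right=['L', 'O'] parent=K
Step 3 (up): focus=K path=root depth=0 children=['G', 'S', 'T', 'L', 'O'] (at root)
Step 4 (set A): focus=A path=root depth=0 children=['G', 'S', 'T', 'L', 'O'] (at root)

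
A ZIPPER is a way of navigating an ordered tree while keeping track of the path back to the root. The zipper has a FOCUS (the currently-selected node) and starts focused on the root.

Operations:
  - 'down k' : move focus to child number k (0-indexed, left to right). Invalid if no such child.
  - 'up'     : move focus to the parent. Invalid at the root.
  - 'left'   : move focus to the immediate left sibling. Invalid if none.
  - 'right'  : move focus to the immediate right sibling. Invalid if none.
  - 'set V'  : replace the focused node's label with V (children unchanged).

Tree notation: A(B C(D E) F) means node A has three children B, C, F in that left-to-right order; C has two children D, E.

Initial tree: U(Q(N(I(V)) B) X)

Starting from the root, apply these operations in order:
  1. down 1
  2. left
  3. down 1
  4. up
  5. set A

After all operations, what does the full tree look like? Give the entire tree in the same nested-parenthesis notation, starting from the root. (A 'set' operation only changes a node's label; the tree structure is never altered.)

Answer: U(A(N(I(V)) B) X)

Derivation:
Step 1 (down 1): focus=X path=1 depth=1 children=[] left=['Q'] right=[] parent=U
Step 2 (left): focus=Q path=0 depth=1 children=['N', 'B'] left=[] right=['X'] parent=U
Step 3 (down 1): focus=B path=0/1 depth=2 children=[] left=['N'] right=[] parent=Q
Step 4 (up): focus=Q path=0 depth=1 children=['N', 'B'] left=[] right=['X'] parent=U
Step 5 (set A): focus=A path=0 depth=1 children=['N', 'B'] left=[] right=['X'] parent=U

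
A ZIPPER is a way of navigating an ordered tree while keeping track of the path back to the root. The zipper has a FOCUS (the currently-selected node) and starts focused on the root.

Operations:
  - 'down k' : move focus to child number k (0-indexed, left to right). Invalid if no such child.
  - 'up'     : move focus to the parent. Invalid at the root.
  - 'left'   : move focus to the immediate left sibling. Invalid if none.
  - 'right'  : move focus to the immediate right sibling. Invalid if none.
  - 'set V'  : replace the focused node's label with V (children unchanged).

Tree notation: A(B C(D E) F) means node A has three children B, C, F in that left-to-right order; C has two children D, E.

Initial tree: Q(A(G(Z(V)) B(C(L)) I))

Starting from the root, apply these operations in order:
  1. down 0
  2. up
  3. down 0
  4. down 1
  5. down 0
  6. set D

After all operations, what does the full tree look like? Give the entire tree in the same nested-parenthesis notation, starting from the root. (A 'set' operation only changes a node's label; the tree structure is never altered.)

Step 1 (down 0): focus=A path=0 depth=1 children=['G', 'B', 'I'] left=[] right=[] parent=Q
Step 2 (up): focus=Q path=root depth=0 children=['A'] (at root)
Step 3 (down 0): focus=A path=0 depth=1 children=['G', 'B', 'I'] left=[] right=[] parent=Q
Step 4 (down 1): focus=B path=0/1 depth=2 children=['C'] left=['G'] right=['I'] parent=A
Step 5 (down 0): focus=C path=0/1/0 depth=3 children=['L'] left=[] right=[] parent=B
Step 6 (set D): focus=D path=0/1/0 depth=3 children=['L'] left=[] right=[] parent=B

Answer: Q(A(G(Z(V)) B(D(L)) I))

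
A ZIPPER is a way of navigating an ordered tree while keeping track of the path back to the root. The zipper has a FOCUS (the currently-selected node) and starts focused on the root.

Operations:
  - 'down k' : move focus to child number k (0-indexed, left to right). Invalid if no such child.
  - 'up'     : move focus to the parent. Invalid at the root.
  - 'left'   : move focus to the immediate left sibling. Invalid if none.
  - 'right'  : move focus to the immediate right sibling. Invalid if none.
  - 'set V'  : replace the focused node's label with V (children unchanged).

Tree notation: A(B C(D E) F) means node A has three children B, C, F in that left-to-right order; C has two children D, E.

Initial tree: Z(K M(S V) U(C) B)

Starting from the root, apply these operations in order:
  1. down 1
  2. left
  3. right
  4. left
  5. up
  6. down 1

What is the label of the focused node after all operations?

Answer: M

Derivation:
Step 1 (down 1): focus=M path=1 depth=1 children=['S', 'V'] left=['K'] right=['U', 'B'] parent=Z
Step 2 (left): focus=K path=0 depth=1 children=[] left=[] right=['M', 'U', 'B'] parent=Z
Step 3 (right): focus=M path=1 depth=1 children=['S', 'V'] left=['K'] right=['U', 'B'] parent=Z
Step 4 (left): focus=K path=0 depth=1 children=[] left=[] right=['M', 'U', 'B'] parent=Z
Step 5 (up): focus=Z path=root depth=0 children=['K', 'M', 'U', 'B'] (at root)
Step 6 (down 1): focus=M path=1 depth=1 children=['S', 'V'] left=['K'] right=['U', 'B'] parent=Z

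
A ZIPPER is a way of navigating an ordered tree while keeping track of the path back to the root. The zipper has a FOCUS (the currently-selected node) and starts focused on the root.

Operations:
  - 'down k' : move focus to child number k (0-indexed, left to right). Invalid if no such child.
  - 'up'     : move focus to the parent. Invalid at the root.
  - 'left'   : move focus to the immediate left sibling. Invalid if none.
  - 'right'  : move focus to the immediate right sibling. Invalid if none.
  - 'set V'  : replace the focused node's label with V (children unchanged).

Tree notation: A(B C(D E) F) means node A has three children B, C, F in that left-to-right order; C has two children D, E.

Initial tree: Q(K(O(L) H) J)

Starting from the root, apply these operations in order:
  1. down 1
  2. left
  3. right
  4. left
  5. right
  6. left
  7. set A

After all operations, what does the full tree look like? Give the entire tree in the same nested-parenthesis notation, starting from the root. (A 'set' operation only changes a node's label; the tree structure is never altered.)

Answer: Q(A(O(L) H) J)

Derivation:
Step 1 (down 1): focus=J path=1 depth=1 children=[] left=['K'] right=[] parent=Q
Step 2 (left): focus=K path=0 depth=1 children=['O', 'H'] left=[] right=['J'] parent=Q
Step 3 (right): focus=J path=1 depth=1 children=[] left=['K'] right=[] parent=Q
Step 4 (left): focus=K path=0 depth=1 children=['O', 'H'] left=[] right=['J'] parent=Q
Step 5 (right): focus=J path=1 depth=1 children=[] left=['K'] right=[] parent=Q
Step 6 (left): focus=K path=0 depth=1 children=['O', 'H'] left=[] right=['J'] parent=Q
Step 7 (set A): focus=A path=0 depth=1 children=['O', 'H'] left=[] right=['J'] parent=Q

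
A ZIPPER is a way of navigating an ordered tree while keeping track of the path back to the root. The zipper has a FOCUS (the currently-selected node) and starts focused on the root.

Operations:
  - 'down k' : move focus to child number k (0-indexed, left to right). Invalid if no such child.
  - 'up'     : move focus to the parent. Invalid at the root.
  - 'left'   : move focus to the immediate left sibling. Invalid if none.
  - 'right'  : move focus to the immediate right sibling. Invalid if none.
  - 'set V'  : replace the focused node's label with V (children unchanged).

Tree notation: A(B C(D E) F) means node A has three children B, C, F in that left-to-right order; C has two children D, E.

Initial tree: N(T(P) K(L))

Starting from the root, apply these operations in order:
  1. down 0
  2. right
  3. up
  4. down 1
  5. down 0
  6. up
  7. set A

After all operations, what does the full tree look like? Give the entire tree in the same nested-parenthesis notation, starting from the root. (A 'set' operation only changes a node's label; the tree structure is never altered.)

Step 1 (down 0): focus=T path=0 depth=1 children=['P'] left=[] right=['K'] parent=N
Step 2 (right): focus=K path=1 depth=1 children=['L'] left=['T'] right=[] parent=N
Step 3 (up): focus=N path=root depth=0 children=['T', 'K'] (at root)
Step 4 (down 1): focus=K path=1 depth=1 children=['L'] left=['T'] right=[] parent=N
Step 5 (down 0): focus=L path=1/0 depth=2 children=[] left=[] right=[] parent=K
Step 6 (up): focus=K path=1 depth=1 children=['L'] left=['T'] right=[] parent=N
Step 7 (set A): focus=A path=1 depth=1 children=['L'] left=['T'] right=[] parent=N

Answer: N(T(P) A(L))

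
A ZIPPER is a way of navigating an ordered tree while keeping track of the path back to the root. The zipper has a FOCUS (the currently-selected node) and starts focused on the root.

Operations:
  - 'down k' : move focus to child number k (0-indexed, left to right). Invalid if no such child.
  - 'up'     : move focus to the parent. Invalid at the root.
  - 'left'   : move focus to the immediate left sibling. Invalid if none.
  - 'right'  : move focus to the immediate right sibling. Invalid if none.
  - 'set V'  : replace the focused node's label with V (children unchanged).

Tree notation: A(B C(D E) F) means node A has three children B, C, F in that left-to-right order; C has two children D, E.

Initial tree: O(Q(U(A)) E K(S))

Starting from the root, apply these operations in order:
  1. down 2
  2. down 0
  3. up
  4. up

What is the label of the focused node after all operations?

Step 1 (down 2): focus=K path=2 depth=1 children=['S'] left=['Q', 'E'] right=[] parent=O
Step 2 (down 0): focus=S path=2/0 depth=2 children=[] left=[] right=[] parent=K
Step 3 (up): focus=K path=2 depth=1 children=['S'] left=['Q', 'E'] right=[] parent=O
Step 4 (up): focus=O path=root depth=0 children=['Q', 'E', 'K'] (at root)

Answer: O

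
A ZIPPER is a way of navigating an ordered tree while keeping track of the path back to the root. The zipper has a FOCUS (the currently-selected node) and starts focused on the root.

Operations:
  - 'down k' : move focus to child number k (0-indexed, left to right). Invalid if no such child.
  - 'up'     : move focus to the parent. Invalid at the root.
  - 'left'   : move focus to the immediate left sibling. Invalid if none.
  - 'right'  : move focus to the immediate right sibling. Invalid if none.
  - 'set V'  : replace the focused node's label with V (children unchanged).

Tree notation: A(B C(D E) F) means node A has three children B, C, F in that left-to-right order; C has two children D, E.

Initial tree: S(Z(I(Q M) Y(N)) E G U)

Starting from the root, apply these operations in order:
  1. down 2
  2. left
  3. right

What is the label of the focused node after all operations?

Step 1 (down 2): focus=G path=2 depth=1 children=[] left=['Z', 'E'] right=['U'] parent=S
Step 2 (left): focus=E path=1 depth=1 children=[] left=['Z'] right=['G', 'U'] parent=S
Step 3 (right): focus=G path=2 depth=1 children=[] left=['Z', 'E'] right=['U'] parent=S

Answer: G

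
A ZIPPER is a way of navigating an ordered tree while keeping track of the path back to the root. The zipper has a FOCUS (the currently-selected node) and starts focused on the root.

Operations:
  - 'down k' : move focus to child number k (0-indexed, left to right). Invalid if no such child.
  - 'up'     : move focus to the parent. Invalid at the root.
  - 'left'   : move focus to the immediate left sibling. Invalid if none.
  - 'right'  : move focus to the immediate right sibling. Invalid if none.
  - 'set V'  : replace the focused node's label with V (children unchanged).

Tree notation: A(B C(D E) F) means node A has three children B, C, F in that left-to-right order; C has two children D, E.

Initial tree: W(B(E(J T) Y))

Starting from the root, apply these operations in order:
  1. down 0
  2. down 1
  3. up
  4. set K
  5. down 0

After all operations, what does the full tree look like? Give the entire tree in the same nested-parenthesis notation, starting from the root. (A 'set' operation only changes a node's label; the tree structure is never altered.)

Answer: W(K(E(J T) Y))

Derivation:
Step 1 (down 0): focus=B path=0 depth=1 children=['E', 'Y'] left=[] right=[] parent=W
Step 2 (down 1): focus=Y path=0/1 depth=2 children=[] left=['E'] right=[] parent=B
Step 3 (up): focus=B path=0 depth=1 children=['E', 'Y'] left=[] right=[] parent=W
Step 4 (set K): focus=K path=0 depth=1 children=['E', 'Y'] left=[] right=[] parent=W
Step 5 (down 0): focus=E path=0/0 depth=2 children=['J', 'T'] left=[] right=['Y'] parent=K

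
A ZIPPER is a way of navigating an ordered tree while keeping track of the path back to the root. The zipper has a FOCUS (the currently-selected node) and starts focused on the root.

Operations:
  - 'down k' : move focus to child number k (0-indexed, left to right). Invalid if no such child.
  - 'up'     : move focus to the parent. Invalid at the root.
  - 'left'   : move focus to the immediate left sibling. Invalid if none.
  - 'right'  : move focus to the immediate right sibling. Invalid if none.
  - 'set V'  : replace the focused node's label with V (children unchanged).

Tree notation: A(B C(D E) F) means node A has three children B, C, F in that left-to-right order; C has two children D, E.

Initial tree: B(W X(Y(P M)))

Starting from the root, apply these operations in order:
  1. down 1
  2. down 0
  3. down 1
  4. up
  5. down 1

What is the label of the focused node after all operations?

Step 1 (down 1): focus=X path=1 depth=1 children=['Y'] left=['W'] right=[] parent=B
Step 2 (down 0): focus=Y path=1/0 depth=2 children=['P', 'M'] left=[] right=[] parent=X
Step 3 (down 1): focus=M path=1/0/1 depth=3 children=[] left=['P'] right=[] parent=Y
Step 4 (up): focus=Y path=1/0 depth=2 children=['P', 'M'] left=[] right=[] parent=X
Step 5 (down 1): focus=M path=1/0/1 depth=3 children=[] left=['P'] right=[] parent=Y

Answer: M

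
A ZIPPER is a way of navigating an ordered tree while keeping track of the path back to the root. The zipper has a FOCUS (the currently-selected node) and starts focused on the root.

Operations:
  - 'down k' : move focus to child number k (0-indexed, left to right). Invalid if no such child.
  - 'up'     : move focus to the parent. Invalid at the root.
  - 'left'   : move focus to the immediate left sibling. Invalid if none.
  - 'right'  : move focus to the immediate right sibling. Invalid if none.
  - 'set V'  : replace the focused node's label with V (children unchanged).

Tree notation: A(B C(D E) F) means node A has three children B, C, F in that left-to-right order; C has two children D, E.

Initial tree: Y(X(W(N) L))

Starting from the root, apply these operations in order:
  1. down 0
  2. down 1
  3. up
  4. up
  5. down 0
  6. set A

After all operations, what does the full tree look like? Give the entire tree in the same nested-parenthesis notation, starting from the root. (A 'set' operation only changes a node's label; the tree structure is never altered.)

Step 1 (down 0): focus=X path=0 depth=1 children=['W', 'L'] left=[] right=[] parent=Y
Step 2 (down 1): focus=L path=0/1 depth=2 children=[] left=['W'] right=[] parent=X
Step 3 (up): focus=X path=0 depth=1 children=['W', 'L'] left=[] right=[] parent=Y
Step 4 (up): focus=Y path=root depth=0 children=['X'] (at root)
Step 5 (down 0): focus=X path=0 depth=1 children=['W', 'L'] left=[] right=[] parent=Y
Step 6 (set A): focus=A path=0 depth=1 children=['W', 'L'] left=[] right=[] parent=Y

Answer: Y(A(W(N) L))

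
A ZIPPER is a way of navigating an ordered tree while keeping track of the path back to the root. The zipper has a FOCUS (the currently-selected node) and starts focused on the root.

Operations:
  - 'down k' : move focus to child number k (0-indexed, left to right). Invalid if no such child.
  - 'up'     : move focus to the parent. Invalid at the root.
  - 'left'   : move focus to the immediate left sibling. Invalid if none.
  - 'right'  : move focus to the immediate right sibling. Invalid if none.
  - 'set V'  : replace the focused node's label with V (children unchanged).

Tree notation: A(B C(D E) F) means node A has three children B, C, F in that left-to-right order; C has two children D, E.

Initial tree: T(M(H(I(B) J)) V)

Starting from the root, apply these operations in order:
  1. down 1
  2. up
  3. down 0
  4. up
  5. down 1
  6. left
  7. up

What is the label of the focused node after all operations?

Answer: T

Derivation:
Step 1 (down 1): focus=V path=1 depth=1 children=[] left=['M'] right=[] parent=T
Step 2 (up): focus=T path=root depth=0 children=['M', 'V'] (at root)
Step 3 (down 0): focus=M path=0 depth=1 children=['H'] left=[] right=['V'] parent=T
Step 4 (up): focus=T path=root depth=0 children=['M', 'V'] (at root)
Step 5 (down 1): focus=V path=1 depth=1 children=[] left=['M'] right=[] parent=T
Step 6 (left): focus=M path=0 depth=1 children=['H'] left=[] right=['V'] parent=T
Step 7 (up): focus=T path=root depth=0 children=['M', 'V'] (at root)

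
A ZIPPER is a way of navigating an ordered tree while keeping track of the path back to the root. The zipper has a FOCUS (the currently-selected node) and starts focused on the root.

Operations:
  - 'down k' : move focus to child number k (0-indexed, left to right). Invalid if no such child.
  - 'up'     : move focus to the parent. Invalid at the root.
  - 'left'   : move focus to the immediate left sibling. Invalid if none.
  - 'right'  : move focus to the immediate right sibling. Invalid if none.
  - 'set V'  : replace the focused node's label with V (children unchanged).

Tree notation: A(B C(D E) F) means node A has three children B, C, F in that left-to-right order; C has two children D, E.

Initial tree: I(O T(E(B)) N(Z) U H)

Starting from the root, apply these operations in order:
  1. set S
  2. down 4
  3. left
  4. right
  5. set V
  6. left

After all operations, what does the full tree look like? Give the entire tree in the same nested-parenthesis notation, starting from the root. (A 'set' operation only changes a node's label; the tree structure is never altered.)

Answer: S(O T(E(B)) N(Z) U V)

Derivation:
Step 1 (set S): focus=S path=root depth=0 children=['O', 'T', 'N', 'U', 'H'] (at root)
Step 2 (down 4): focus=H path=4 depth=1 children=[] left=['O', 'T', 'N', 'U'] right=[] parent=S
Step 3 (left): focus=U path=3 depth=1 children=[] left=['O', 'T', 'N'] right=['H'] parent=S
Step 4 (right): focus=H path=4 depth=1 children=[] left=['O', 'T', 'N', 'U'] right=[] parent=S
Step 5 (set V): focus=V path=4 depth=1 children=[] left=['O', 'T', 'N', 'U'] right=[] parent=S
Step 6 (left): focus=U path=3 depth=1 children=[] left=['O', 'T', 'N'] right=['V'] parent=S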